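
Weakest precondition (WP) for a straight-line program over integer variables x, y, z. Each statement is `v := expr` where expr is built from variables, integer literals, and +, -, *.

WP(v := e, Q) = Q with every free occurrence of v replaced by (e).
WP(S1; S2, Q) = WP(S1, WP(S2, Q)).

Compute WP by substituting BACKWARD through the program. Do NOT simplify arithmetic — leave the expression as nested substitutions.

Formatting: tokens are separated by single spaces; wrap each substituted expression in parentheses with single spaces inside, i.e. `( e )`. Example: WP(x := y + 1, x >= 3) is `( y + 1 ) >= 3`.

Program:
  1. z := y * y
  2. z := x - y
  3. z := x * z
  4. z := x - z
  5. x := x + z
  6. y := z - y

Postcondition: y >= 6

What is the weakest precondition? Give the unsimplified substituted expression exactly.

post: y >= 6
stmt 6: y := z - y  -- replace 1 occurrence(s) of y with (z - y)
  => ( z - y ) >= 6
stmt 5: x := x + z  -- replace 0 occurrence(s) of x with (x + z)
  => ( z - y ) >= 6
stmt 4: z := x - z  -- replace 1 occurrence(s) of z with (x - z)
  => ( ( x - z ) - y ) >= 6
stmt 3: z := x * z  -- replace 1 occurrence(s) of z with (x * z)
  => ( ( x - ( x * z ) ) - y ) >= 6
stmt 2: z := x - y  -- replace 1 occurrence(s) of z with (x - y)
  => ( ( x - ( x * ( x - y ) ) ) - y ) >= 6
stmt 1: z := y * y  -- replace 0 occurrence(s) of z with (y * y)
  => ( ( x - ( x * ( x - y ) ) ) - y ) >= 6

Answer: ( ( x - ( x * ( x - y ) ) ) - y ) >= 6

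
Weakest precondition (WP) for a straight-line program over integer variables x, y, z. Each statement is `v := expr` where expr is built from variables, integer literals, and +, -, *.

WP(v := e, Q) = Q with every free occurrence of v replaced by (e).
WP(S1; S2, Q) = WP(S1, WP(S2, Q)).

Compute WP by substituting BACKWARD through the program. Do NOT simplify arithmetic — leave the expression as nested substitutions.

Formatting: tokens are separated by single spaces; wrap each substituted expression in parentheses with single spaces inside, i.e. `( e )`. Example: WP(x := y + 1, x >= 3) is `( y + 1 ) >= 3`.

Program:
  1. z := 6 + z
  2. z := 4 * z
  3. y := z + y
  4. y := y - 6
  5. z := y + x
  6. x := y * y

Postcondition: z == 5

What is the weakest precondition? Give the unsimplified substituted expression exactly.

Answer: ( ( ( ( 4 * ( 6 + z ) ) + y ) - 6 ) + x ) == 5

Derivation:
post: z == 5
stmt 6: x := y * y  -- replace 0 occurrence(s) of x with (y * y)
  => z == 5
stmt 5: z := y + x  -- replace 1 occurrence(s) of z with (y + x)
  => ( y + x ) == 5
stmt 4: y := y - 6  -- replace 1 occurrence(s) of y with (y - 6)
  => ( ( y - 6 ) + x ) == 5
stmt 3: y := z + y  -- replace 1 occurrence(s) of y with (z + y)
  => ( ( ( z + y ) - 6 ) + x ) == 5
stmt 2: z := 4 * z  -- replace 1 occurrence(s) of z with (4 * z)
  => ( ( ( ( 4 * z ) + y ) - 6 ) + x ) == 5
stmt 1: z := 6 + z  -- replace 1 occurrence(s) of z with (6 + z)
  => ( ( ( ( 4 * ( 6 + z ) ) + y ) - 6 ) + x ) == 5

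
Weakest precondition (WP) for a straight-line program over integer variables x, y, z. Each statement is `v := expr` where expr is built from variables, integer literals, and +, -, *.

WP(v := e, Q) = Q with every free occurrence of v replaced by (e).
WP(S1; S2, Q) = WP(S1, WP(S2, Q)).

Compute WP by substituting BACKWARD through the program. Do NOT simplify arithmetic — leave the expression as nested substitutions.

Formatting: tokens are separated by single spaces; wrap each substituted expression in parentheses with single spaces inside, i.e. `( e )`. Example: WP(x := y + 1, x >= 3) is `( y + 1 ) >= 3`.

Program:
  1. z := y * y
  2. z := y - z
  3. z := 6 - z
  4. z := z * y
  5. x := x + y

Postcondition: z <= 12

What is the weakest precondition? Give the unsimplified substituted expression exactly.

Answer: ( ( 6 - ( y - ( y * y ) ) ) * y ) <= 12

Derivation:
post: z <= 12
stmt 5: x := x + y  -- replace 0 occurrence(s) of x with (x + y)
  => z <= 12
stmt 4: z := z * y  -- replace 1 occurrence(s) of z with (z * y)
  => ( z * y ) <= 12
stmt 3: z := 6 - z  -- replace 1 occurrence(s) of z with (6 - z)
  => ( ( 6 - z ) * y ) <= 12
stmt 2: z := y - z  -- replace 1 occurrence(s) of z with (y - z)
  => ( ( 6 - ( y - z ) ) * y ) <= 12
stmt 1: z := y * y  -- replace 1 occurrence(s) of z with (y * y)
  => ( ( 6 - ( y - ( y * y ) ) ) * y ) <= 12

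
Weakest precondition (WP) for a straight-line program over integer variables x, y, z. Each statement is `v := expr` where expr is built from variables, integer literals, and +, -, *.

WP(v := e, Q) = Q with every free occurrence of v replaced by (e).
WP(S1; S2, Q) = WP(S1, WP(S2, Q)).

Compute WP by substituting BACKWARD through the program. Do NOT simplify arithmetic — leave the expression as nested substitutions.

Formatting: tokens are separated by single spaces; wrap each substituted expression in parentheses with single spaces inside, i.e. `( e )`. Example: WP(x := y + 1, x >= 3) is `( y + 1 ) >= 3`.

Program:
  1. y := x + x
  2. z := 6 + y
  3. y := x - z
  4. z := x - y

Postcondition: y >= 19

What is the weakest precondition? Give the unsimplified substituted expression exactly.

post: y >= 19
stmt 4: z := x - y  -- replace 0 occurrence(s) of z with (x - y)
  => y >= 19
stmt 3: y := x - z  -- replace 1 occurrence(s) of y with (x - z)
  => ( x - z ) >= 19
stmt 2: z := 6 + y  -- replace 1 occurrence(s) of z with (6 + y)
  => ( x - ( 6 + y ) ) >= 19
stmt 1: y := x + x  -- replace 1 occurrence(s) of y with (x + x)
  => ( x - ( 6 + ( x + x ) ) ) >= 19

Answer: ( x - ( 6 + ( x + x ) ) ) >= 19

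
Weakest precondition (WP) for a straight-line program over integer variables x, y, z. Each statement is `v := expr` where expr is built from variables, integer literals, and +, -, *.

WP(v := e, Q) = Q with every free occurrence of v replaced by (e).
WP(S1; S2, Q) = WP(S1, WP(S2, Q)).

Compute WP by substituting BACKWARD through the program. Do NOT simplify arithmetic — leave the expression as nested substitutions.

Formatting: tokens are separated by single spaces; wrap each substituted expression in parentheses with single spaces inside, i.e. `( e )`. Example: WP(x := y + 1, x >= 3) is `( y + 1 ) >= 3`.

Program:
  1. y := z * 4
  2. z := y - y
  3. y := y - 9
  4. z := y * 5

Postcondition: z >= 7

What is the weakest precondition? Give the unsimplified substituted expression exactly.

post: z >= 7
stmt 4: z := y * 5  -- replace 1 occurrence(s) of z with (y * 5)
  => ( y * 5 ) >= 7
stmt 3: y := y - 9  -- replace 1 occurrence(s) of y with (y - 9)
  => ( ( y - 9 ) * 5 ) >= 7
stmt 2: z := y - y  -- replace 0 occurrence(s) of z with (y - y)
  => ( ( y - 9 ) * 5 ) >= 7
stmt 1: y := z * 4  -- replace 1 occurrence(s) of y with (z * 4)
  => ( ( ( z * 4 ) - 9 ) * 5 ) >= 7

Answer: ( ( ( z * 4 ) - 9 ) * 5 ) >= 7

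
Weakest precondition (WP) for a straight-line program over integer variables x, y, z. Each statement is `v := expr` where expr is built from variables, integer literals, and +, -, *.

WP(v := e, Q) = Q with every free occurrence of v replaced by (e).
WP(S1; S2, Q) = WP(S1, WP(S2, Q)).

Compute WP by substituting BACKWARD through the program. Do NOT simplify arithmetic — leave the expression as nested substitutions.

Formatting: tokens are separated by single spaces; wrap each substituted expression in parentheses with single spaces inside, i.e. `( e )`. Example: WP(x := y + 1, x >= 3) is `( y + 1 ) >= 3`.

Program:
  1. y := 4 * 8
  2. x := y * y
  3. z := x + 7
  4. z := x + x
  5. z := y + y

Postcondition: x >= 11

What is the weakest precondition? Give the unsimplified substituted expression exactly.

Answer: ( ( 4 * 8 ) * ( 4 * 8 ) ) >= 11

Derivation:
post: x >= 11
stmt 5: z := y + y  -- replace 0 occurrence(s) of z with (y + y)
  => x >= 11
stmt 4: z := x + x  -- replace 0 occurrence(s) of z with (x + x)
  => x >= 11
stmt 3: z := x + 7  -- replace 0 occurrence(s) of z with (x + 7)
  => x >= 11
stmt 2: x := y * y  -- replace 1 occurrence(s) of x with (y * y)
  => ( y * y ) >= 11
stmt 1: y := 4 * 8  -- replace 2 occurrence(s) of y with (4 * 8)
  => ( ( 4 * 8 ) * ( 4 * 8 ) ) >= 11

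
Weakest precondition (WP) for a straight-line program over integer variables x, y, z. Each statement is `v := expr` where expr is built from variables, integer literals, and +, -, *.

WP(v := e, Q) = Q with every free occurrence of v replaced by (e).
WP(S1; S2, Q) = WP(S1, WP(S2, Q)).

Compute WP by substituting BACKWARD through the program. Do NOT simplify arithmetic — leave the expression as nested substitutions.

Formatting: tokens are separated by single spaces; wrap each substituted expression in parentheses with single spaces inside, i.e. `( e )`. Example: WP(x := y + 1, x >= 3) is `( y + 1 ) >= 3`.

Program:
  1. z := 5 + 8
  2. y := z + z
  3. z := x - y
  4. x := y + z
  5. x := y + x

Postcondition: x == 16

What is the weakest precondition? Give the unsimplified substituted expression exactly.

post: x == 16
stmt 5: x := y + x  -- replace 1 occurrence(s) of x with (y + x)
  => ( y + x ) == 16
stmt 4: x := y + z  -- replace 1 occurrence(s) of x with (y + z)
  => ( y + ( y + z ) ) == 16
stmt 3: z := x - y  -- replace 1 occurrence(s) of z with (x - y)
  => ( y + ( y + ( x - y ) ) ) == 16
stmt 2: y := z + z  -- replace 3 occurrence(s) of y with (z + z)
  => ( ( z + z ) + ( ( z + z ) + ( x - ( z + z ) ) ) ) == 16
stmt 1: z := 5 + 8  -- replace 6 occurrence(s) of z with (5 + 8)
  => ( ( ( 5 + 8 ) + ( 5 + 8 ) ) + ( ( ( 5 + 8 ) + ( 5 + 8 ) ) + ( x - ( ( 5 + 8 ) + ( 5 + 8 ) ) ) ) ) == 16

Answer: ( ( ( 5 + 8 ) + ( 5 + 8 ) ) + ( ( ( 5 + 8 ) + ( 5 + 8 ) ) + ( x - ( ( 5 + 8 ) + ( 5 + 8 ) ) ) ) ) == 16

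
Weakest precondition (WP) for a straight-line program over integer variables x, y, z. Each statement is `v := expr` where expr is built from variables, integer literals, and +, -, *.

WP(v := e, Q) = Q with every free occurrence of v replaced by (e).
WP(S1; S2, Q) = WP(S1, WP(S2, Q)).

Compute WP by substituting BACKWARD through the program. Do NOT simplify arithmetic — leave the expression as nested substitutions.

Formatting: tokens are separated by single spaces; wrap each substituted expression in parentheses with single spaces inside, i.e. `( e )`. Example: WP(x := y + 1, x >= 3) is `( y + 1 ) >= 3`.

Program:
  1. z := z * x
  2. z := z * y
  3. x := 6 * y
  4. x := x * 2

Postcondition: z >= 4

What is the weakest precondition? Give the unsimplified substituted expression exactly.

post: z >= 4
stmt 4: x := x * 2  -- replace 0 occurrence(s) of x with (x * 2)
  => z >= 4
stmt 3: x := 6 * y  -- replace 0 occurrence(s) of x with (6 * y)
  => z >= 4
stmt 2: z := z * y  -- replace 1 occurrence(s) of z with (z * y)
  => ( z * y ) >= 4
stmt 1: z := z * x  -- replace 1 occurrence(s) of z with (z * x)
  => ( ( z * x ) * y ) >= 4

Answer: ( ( z * x ) * y ) >= 4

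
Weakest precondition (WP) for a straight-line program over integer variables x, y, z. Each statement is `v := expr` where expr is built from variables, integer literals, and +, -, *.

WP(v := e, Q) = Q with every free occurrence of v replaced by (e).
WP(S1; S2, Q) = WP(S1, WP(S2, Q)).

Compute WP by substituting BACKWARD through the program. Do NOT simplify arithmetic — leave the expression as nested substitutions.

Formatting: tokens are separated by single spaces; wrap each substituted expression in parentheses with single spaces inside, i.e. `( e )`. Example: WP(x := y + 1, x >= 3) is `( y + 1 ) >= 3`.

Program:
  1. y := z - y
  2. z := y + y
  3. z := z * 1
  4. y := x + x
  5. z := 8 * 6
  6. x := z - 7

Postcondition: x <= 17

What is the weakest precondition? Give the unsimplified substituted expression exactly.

Answer: ( ( 8 * 6 ) - 7 ) <= 17

Derivation:
post: x <= 17
stmt 6: x := z - 7  -- replace 1 occurrence(s) of x with (z - 7)
  => ( z - 7 ) <= 17
stmt 5: z := 8 * 6  -- replace 1 occurrence(s) of z with (8 * 6)
  => ( ( 8 * 6 ) - 7 ) <= 17
stmt 4: y := x + x  -- replace 0 occurrence(s) of y with (x + x)
  => ( ( 8 * 6 ) - 7 ) <= 17
stmt 3: z := z * 1  -- replace 0 occurrence(s) of z with (z * 1)
  => ( ( 8 * 6 ) - 7 ) <= 17
stmt 2: z := y + y  -- replace 0 occurrence(s) of z with (y + y)
  => ( ( 8 * 6 ) - 7 ) <= 17
stmt 1: y := z - y  -- replace 0 occurrence(s) of y with (z - y)
  => ( ( 8 * 6 ) - 7 ) <= 17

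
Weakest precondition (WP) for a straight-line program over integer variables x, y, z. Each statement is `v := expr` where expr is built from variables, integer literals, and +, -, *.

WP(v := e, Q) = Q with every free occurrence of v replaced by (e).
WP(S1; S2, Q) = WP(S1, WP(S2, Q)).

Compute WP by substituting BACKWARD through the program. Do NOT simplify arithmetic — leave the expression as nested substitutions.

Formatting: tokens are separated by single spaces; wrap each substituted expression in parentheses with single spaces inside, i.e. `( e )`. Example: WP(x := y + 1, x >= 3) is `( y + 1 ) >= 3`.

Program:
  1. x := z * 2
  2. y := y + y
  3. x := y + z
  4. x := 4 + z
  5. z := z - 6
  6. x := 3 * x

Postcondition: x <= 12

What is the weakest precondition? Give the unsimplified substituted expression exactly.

Answer: ( 3 * ( 4 + z ) ) <= 12

Derivation:
post: x <= 12
stmt 6: x := 3 * x  -- replace 1 occurrence(s) of x with (3 * x)
  => ( 3 * x ) <= 12
stmt 5: z := z - 6  -- replace 0 occurrence(s) of z with (z - 6)
  => ( 3 * x ) <= 12
stmt 4: x := 4 + z  -- replace 1 occurrence(s) of x with (4 + z)
  => ( 3 * ( 4 + z ) ) <= 12
stmt 3: x := y + z  -- replace 0 occurrence(s) of x with (y + z)
  => ( 3 * ( 4 + z ) ) <= 12
stmt 2: y := y + y  -- replace 0 occurrence(s) of y with (y + y)
  => ( 3 * ( 4 + z ) ) <= 12
stmt 1: x := z * 2  -- replace 0 occurrence(s) of x with (z * 2)
  => ( 3 * ( 4 + z ) ) <= 12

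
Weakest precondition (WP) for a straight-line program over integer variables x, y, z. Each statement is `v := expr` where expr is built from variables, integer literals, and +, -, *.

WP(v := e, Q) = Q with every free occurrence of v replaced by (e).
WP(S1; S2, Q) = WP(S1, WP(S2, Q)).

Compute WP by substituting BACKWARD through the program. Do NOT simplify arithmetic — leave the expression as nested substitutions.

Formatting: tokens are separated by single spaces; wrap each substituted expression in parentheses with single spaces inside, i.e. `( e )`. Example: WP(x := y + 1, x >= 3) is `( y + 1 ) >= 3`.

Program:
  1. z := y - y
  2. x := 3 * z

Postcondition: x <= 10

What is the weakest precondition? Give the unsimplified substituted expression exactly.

Answer: ( 3 * ( y - y ) ) <= 10

Derivation:
post: x <= 10
stmt 2: x := 3 * z  -- replace 1 occurrence(s) of x with (3 * z)
  => ( 3 * z ) <= 10
stmt 1: z := y - y  -- replace 1 occurrence(s) of z with (y - y)
  => ( 3 * ( y - y ) ) <= 10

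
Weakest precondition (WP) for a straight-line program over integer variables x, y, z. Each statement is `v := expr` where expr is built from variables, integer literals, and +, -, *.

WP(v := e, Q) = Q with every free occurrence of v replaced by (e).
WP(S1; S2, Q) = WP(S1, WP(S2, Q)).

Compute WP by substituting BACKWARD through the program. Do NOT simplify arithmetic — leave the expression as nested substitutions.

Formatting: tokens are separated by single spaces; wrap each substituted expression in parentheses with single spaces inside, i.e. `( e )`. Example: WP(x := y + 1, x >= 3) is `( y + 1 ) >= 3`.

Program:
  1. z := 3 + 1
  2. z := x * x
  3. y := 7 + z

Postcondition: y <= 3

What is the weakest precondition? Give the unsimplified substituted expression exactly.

Answer: ( 7 + ( x * x ) ) <= 3

Derivation:
post: y <= 3
stmt 3: y := 7 + z  -- replace 1 occurrence(s) of y with (7 + z)
  => ( 7 + z ) <= 3
stmt 2: z := x * x  -- replace 1 occurrence(s) of z with (x * x)
  => ( 7 + ( x * x ) ) <= 3
stmt 1: z := 3 + 1  -- replace 0 occurrence(s) of z with (3 + 1)
  => ( 7 + ( x * x ) ) <= 3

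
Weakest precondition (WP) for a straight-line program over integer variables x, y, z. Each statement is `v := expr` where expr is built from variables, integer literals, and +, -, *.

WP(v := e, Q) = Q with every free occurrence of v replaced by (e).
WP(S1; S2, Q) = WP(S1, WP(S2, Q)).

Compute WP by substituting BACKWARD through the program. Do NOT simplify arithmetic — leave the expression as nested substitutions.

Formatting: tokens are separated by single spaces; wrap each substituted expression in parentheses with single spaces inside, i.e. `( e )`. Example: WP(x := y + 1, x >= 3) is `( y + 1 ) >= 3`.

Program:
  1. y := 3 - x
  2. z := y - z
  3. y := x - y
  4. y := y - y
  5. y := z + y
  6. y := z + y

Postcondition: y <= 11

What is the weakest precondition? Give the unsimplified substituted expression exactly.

post: y <= 11
stmt 6: y := z + y  -- replace 1 occurrence(s) of y with (z + y)
  => ( z + y ) <= 11
stmt 5: y := z + y  -- replace 1 occurrence(s) of y with (z + y)
  => ( z + ( z + y ) ) <= 11
stmt 4: y := y - y  -- replace 1 occurrence(s) of y with (y - y)
  => ( z + ( z + ( y - y ) ) ) <= 11
stmt 3: y := x - y  -- replace 2 occurrence(s) of y with (x - y)
  => ( z + ( z + ( ( x - y ) - ( x - y ) ) ) ) <= 11
stmt 2: z := y - z  -- replace 2 occurrence(s) of z with (y - z)
  => ( ( y - z ) + ( ( y - z ) + ( ( x - y ) - ( x - y ) ) ) ) <= 11
stmt 1: y := 3 - x  -- replace 4 occurrence(s) of y with (3 - x)
  => ( ( ( 3 - x ) - z ) + ( ( ( 3 - x ) - z ) + ( ( x - ( 3 - x ) ) - ( x - ( 3 - x ) ) ) ) ) <= 11

Answer: ( ( ( 3 - x ) - z ) + ( ( ( 3 - x ) - z ) + ( ( x - ( 3 - x ) ) - ( x - ( 3 - x ) ) ) ) ) <= 11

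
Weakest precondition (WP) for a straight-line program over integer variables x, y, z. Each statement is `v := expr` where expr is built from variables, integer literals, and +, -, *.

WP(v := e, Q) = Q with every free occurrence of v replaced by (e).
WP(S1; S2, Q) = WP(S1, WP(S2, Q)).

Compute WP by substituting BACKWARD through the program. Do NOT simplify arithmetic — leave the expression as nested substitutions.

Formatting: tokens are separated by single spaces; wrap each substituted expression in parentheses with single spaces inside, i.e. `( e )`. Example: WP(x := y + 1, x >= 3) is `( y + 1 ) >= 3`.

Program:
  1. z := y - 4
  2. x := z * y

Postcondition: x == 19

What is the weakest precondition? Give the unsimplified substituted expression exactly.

post: x == 19
stmt 2: x := z * y  -- replace 1 occurrence(s) of x with (z * y)
  => ( z * y ) == 19
stmt 1: z := y - 4  -- replace 1 occurrence(s) of z with (y - 4)
  => ( ( y - 4 ) * y ) == 19

Answer: ( ( y - 4 ) * y ) == 19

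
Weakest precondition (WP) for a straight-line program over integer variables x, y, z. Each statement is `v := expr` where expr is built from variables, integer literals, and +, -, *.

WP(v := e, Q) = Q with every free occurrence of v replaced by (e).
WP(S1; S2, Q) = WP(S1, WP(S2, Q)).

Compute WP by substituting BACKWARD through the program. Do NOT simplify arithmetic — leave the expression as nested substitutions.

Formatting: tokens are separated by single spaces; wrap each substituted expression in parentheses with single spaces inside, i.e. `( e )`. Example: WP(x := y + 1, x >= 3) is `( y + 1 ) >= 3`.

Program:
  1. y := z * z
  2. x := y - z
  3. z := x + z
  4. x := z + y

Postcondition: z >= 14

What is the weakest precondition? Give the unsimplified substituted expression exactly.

Answer: ( ( ( z * z ) - z ) + z ) >= 14

Derivation:
post: z >= 14
stmt 4: x := z + y  -- replace 0 occurrence(s) of x with (z + y)
  => z >= 14
stmt 3: z := x + z  -- replace 1 occurrence(s) of z with (x + z)
  => ( x + z ) >= 14
stmt 2: x := y - z  -- replace 1 occurrence(s) of x with (y - z)
  => ( ( y - z ) + z ) >= 14
stmt 1: y := z * z  -- replace 1 occurrence(s) of y with (z * z)
  => ( ( ( z * z ) - z ) + z ) >= 14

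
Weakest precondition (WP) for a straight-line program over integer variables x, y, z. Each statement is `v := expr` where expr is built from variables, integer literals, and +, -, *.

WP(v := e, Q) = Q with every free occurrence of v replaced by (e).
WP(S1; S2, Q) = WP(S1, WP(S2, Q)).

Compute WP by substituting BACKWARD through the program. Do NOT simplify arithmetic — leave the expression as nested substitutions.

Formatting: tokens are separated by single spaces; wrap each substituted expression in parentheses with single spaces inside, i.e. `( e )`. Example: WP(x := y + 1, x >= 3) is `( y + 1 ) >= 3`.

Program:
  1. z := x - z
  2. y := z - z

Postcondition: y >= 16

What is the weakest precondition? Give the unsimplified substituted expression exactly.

post: y >= 16
stmt 2: y := z - z  -- replace 1 occurrence(s) of y with (z - z)
  => ( z - z ) >= 16
stmt 1: z := x - z  -- replace 2 occurrence(s) of z with (x - z)
  => ( ( x - z ) - ( x - z ) ) >= 16

Answer: ( ( x - z ) - ( x - z ) ) >= 16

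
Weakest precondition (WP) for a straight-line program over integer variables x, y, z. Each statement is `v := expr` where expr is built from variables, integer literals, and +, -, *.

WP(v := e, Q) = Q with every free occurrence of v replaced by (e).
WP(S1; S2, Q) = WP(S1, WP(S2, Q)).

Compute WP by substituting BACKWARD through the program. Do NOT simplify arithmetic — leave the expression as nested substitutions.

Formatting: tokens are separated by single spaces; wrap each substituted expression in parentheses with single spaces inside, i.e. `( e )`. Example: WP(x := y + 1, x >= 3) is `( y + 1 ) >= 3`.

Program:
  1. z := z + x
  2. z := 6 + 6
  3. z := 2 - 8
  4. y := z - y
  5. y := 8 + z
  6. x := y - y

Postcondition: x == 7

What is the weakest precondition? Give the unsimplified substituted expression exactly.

post: x == 7
stmt 6: x := y - y  -- replace 1 occurrence(s) of x with (y - y)
  => ( y - y ) == 7
stmt 5: y := 8 + z  -- replace 2 occurrence(s) of y with (8 + z)
  => ( ( 8 + z ) - ( 8 + z ) ) == 7
stmt 4: y := z - y  -- replace 0 occurrence(s) of y with (z - y)
  => ( ( 8 + z ) - ( 8 + z ) ) == 7
stmt 3: z := 2 - 8  -- replace 2 occurrence(s) of z with (2 - 8)
  => ( ( 8 + ( 2 - 8 ) ) - ( 8 + ( 2 - 8 ) ) ) == 7
stmt 2: z := 6 + 6  -- replace 0 occurrence(s) of z with (6 + 6)
  => ( ( 8 + ( 2 - 8 ) ) - ( 8 + ( 2 - 8 ) ) ) == 7
stmt 1: z := z + x  -- replace 0 occurrence(s) of z with (z + x)
  => ( ( 8 + ( 2 - 8 ) ) - ( 8 + ( 2 - 8 ) ) ) == 7

Answer: ( ( 8 + ( 2 - 8 ) ) - ( 8 + ( 2 - 8 ) ) ) == 7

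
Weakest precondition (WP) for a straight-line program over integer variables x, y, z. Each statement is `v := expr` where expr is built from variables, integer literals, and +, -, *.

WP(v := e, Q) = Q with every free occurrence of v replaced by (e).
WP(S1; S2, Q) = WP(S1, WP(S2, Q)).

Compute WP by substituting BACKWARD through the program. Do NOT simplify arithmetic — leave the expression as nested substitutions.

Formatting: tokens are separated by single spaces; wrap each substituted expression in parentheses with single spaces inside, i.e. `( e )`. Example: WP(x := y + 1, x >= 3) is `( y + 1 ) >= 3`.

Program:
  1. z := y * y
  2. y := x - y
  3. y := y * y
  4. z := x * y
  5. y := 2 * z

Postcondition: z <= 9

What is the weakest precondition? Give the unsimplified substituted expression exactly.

post: z <= 9
stmt 5: y := 2 * z  -- replace 0 occurrence(s) of y with (2 * z)
  => z <= 9
stmt 4: z := x * y  -- replace 1 occurrence(s) of z with (x * y)
  => ( x * y ) <= 9
stmt 3: y := y * y  -- replace 1 occurrence(s) of y with (y * y)
  => ( x * ( y * y ) ) <= 9
stmt 2: y := x - y  -- replace 2 occurrence(s) of y with (x - y)
  => ( x * ( ( x - y ) * ( x - y ) ) ) <= 9
stmt 1: z := y * y  -- replace 0 occurrence(s) of z with (y * y)
  => ( x * ( ( x - y ) * ( x - y ) ) ) <= 9

Answer: ( x * ( ( x - y ) * ( x - y ) ) ) <= 9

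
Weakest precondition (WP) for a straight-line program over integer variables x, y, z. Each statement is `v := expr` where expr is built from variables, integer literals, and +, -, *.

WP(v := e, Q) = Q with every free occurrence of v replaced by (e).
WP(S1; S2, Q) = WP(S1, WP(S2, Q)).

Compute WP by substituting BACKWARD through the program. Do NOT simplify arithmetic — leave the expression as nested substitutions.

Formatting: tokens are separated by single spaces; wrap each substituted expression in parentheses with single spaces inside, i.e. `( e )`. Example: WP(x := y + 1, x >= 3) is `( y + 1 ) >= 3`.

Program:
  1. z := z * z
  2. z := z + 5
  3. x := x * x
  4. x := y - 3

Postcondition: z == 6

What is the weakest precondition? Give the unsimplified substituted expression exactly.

post: z == 6
stmt 4: x := y - 3  -- replace 0 occurrence(s) of x with (y - 3)
  => z == 6
stmt 3: x := x * x  -- replace 0 occurrence(s) of x with (x * x)
  => z == 6
stmt 2: z := z + 5  -- replace 1 occurrence(s) of z with (z + 5)
  => ( z + 5 ) == 6
stmt 1: z := z * z  -- replace 1 occurrence(s) of z with (z * z)
  => ( ( z * z ) + 5 ) == 6

Answer: ( ( z * z ) + 5 ) == 6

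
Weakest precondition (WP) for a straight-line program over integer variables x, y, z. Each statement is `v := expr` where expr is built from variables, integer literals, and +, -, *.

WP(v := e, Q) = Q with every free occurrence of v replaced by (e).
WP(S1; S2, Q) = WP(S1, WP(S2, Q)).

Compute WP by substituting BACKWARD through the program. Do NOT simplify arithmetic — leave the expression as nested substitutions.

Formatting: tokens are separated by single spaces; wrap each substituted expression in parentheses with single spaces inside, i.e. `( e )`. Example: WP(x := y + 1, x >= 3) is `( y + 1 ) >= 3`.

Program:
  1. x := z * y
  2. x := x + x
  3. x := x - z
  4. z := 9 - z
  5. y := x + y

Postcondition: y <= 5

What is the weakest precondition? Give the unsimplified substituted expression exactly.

Answer: ( ( ( ( z * y ) + ( z * y ) ) - z ) + y ) <= 5

Derivation:
post: y <= 5
stmt 5: y := x + y  -- replace 1 occurrence(s) of y with (x + y)
  => ( x + y ) <= 5
stmt 4: z := 9 - z  -- replace 0 occurrence(s) of z with (9 - z)
  => ( x + y ) <= 5
stmt 3: x := x - z  -- replace 1 occurrence(s) of x with (x - z)
  => ( ( x - z ) + y ) <= 5
stmt 2: x := x + x  -- replace 1 occurrence(s) of x with (x + x)
  => ( ( ( x + x ) - z ) + y ) <= 5
stmt 1: x := z * y  -- replace 2 occurrence(s) of x with (z * y)
  => ( ( ( ( z * y ) + ( z * y ) ) - z ) + y ) <= 5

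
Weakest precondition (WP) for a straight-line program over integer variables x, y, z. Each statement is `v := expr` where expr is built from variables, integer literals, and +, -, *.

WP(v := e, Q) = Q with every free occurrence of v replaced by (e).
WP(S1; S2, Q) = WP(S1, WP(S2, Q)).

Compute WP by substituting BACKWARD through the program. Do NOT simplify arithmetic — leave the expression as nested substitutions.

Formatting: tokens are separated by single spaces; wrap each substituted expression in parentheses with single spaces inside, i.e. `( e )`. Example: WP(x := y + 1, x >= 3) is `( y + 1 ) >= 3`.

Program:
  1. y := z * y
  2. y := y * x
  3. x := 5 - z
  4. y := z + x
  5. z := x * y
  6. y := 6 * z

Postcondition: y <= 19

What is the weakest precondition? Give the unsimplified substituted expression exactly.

post: y <= 19
stmt 6: y := 6 * z  -- replace 1 occurrence(s) of y with (6 * z)
  => ( 6 * z ) <= 19
stmt 5: z := x * y  -- replace 1 occurrence(s) of z with (x * y)
  => ( 6 * ( x * y ) ) <= 19
stmt 4: y := z + x  -- replace 1 occurrence(s) of y with (z + x)
  => ( 6 * ( x * ( z + x ) ) ) <= 19
stmt 3: x := 5 - z  -- replace 2 occurrence(s) of x with (5 - z)
  => ( 6 * ( ( 5 - z ) * ( z + ( 5 - z ) ) ) ) <= 19
stmt 2: y := y * x  -- replace 0 occurrence(s) of y with (y * x)
  => ( 6 * ( ( 5 - z ) * ( z + ( 5 - z ) ) ) ) <= 19
stmt 1: y := z * y  -- replace 0 occurrence(s) of y with (z * y)
  => ( 6 * ( ( 5 - z ) * ( z + ( 5 - z ) ) ) ) <= 19

Answer: ( 6 * ( ( 5 - z ) * ( z + ( 5 - z ) ) ) ) <= 19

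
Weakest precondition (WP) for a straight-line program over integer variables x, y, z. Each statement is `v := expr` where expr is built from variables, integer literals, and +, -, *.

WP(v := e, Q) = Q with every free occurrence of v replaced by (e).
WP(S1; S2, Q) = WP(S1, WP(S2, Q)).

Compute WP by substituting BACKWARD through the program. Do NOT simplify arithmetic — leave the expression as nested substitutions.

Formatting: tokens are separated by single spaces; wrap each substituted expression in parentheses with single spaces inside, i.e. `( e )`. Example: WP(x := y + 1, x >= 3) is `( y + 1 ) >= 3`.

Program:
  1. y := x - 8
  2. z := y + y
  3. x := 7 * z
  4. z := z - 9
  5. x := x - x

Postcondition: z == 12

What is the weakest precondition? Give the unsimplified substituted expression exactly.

Answer: ( ( ( x - 8 ) + ( x - 8 ) ) - 9 ) == 12

Derivation:
post: z == 12
stmt 5: x := x - x  -- replace 0 occurrence(s) of x with (x - x)
  => z == 12
stmt 4: z := z - 9  -- replace 1 occurrence(s) of z with (z - 9)
  => ( z - 9 ) == 12
stmt 3: x := 7 * z  -- replace 0 occurrence(s) of x with (7 * z)
  => ( z - 9 ) == 12
stmt 2: z := y + y  -- replace 1 occurrence(s) of z with (y + y)
  => ( ( y + y ) - 9 ) == 12
stmt 1: y := x - 8  -- replace 2 occurrence(s) of y with (x - 8)
  => ( ( ( x - 8 ) + ( x - 8 ) ) - 9 ) == 12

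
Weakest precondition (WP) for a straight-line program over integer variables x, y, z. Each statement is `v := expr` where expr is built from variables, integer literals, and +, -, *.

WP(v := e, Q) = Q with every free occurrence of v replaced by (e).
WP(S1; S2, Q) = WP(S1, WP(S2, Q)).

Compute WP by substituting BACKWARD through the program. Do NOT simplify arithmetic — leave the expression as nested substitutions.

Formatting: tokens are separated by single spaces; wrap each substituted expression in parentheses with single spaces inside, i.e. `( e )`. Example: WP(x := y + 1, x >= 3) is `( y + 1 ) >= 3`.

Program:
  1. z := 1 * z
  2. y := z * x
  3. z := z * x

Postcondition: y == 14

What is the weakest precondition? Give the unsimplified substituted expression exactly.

Answer: ( ( 1 * z ) * x ) == 14

Derivation:
post: y == 14
stmt 3: z := z * x  -- replace 0 occurrence(s) of z with (z * x)
  => y == 14
stmt 2: y := z * x  -- replace 1 occurrence(s) of y with (z * x)
  => ( z * x ) == 14
stmt 1: z := 1 * z  -- replace 1 occurrence(s) of z with (1 * z)
  => ( ( 1 * z ) * x ) == 14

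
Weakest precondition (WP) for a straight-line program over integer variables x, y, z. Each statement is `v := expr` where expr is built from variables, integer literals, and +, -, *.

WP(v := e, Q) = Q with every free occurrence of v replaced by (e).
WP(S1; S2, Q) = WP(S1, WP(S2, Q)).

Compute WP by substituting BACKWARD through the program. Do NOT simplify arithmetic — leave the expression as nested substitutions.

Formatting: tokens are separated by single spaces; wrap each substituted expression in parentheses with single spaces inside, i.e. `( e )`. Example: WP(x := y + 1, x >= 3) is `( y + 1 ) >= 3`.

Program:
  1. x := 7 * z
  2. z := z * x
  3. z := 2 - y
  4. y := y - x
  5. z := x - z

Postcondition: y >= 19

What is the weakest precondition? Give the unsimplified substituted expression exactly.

post: y >= 19
stmt 5: z := x - z  -- replace 0 occurrence(s) of z with (x - z)
  => y >= 19
stmt 4: y := y - x  -- replace 1 occurrence(s) of y with (y - x)
  => ( y - x ) >= 19
stmt 3: z := 2 - y  -- replace 0 occurrence(s) of z with (2 - y)
  => ( y - x ) >= 19
stmt 2: z := z * x  -- replace 0 occurrence(s) of z with (z * x)
  => ( y - x ) >= 19
stmt 1: x := 7 * z  -- replace 1 occurrence(s) of x with (7 * z)
  => ( y - ( 7 * z ) ) >= 19

Answer: ( y - ( 7 * z ) ) >= 19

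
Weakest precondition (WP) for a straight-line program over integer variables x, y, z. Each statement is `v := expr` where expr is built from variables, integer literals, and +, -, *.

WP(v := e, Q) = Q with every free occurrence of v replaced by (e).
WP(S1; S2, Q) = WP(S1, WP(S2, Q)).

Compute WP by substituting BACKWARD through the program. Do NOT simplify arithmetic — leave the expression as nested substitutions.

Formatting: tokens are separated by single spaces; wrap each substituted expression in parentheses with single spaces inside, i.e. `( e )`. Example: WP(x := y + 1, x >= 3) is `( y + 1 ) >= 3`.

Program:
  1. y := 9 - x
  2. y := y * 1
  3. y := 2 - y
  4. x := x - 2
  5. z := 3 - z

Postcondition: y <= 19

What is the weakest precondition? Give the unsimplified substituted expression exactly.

Answer: ( 2 - ( ( 9 - x ) * 1 ) ) <= 19

Derivation:
post: y <= 19
stmt 5: z := 3 - z  -- replace 0 occurrence(s) of z with (3 - z)
  => y <= 19
stmt 4: x := x - 2  -- replace 0 occurrence(s) of x with (x - 2)
  => y <= 19
stmt 3: y := 2 - y  -- replace 1 occurrence(s) of y with (2 - y)
  => ( 2 - y ) <= 19
stmt 2: y := y * 1  -- replace 1 occurrence(s) of y with (y * 1)
  => ( 2 - ( y * 1 ) ) <= 19
stmt 1: y := 9 - x  -- replace 1 occurrence(s) of y with (9 - x)
  => ( 2 - ( ( 9 - x ) * 1 ) ) <= 19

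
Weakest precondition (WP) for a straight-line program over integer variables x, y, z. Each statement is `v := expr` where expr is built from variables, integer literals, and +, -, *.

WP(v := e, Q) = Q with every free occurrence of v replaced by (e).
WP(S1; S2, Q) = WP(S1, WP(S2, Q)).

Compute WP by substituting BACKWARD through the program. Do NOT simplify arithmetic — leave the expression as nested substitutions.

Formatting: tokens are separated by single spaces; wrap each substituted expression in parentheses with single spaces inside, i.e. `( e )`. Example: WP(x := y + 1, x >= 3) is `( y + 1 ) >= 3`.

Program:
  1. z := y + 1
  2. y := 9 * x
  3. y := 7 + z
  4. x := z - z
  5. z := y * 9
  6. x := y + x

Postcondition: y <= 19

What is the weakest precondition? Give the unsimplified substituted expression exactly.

post: y <= 19
stmt 6: x := y + x  -- replace 0 occurrence(s) of x with (y + x)
  => y <= 19
stmt 5: z := y * 9  -- replace 0 occurrence(s) of z with (y * 9)
  => y <= 19
stmt 4: x := z - z  -- replace 0 occurrence(s) of x with (z - z)
  => y <= 19
stmt 3: y := 7 + z  -- replace 1 occurrence(s) of y with (7 + z)
  => ( 7 + z ) <= 19
stmt 2: y := 9 * x  -- replace 0 occurrence(s) of y with (9 * x)
  => ( 7 + z ) <= 19
stmt 1: z := y + 1  -- replace 1 occurrence(s) of z with (y + 1)
  => ( 7 + ( y + 1 ) ) <= 19

Answer: ( 7 + ( y + 1 ) ) <= 19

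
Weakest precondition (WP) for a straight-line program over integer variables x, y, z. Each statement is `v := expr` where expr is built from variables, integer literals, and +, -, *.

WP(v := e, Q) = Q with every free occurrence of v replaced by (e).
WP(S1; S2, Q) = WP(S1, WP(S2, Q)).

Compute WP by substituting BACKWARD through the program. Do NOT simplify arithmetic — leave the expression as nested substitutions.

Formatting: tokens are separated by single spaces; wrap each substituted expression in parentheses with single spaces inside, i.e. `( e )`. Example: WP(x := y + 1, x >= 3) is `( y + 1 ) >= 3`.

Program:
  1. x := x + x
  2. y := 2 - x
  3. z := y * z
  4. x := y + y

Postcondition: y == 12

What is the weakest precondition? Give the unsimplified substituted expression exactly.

Answer: ( 2 - ( x + x ) ) == 12

Derivation:
post: y == 12
stmt 4: x := y + y  -- replace 0 occurrence(s) of x with (y + y)
  => y == 12
stmt 3: z := y * z  -- replace 0 occurrence(s) of z with (y * z)
  => y == 12
stmt 2: y := 2 - x  -- replace 1 occurrence(s) of y with (2 - x)
  => ( 2 - x ) == 12
stmt 1: x := x + x  -- replace 1 occurrence(s) of x with (x + x)
  => ( 2 - ( x + x ) ) == 12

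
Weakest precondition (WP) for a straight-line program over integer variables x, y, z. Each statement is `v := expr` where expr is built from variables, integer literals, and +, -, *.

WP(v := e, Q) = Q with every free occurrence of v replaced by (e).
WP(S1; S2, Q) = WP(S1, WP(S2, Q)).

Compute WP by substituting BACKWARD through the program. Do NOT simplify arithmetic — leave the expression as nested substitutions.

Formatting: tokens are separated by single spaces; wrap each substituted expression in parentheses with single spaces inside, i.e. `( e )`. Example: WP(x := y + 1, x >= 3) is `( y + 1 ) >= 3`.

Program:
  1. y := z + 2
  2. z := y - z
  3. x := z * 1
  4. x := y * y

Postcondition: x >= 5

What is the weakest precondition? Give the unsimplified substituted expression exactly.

Answer: ( ( z + 2 ) * ( z + 2 ) ) >= 5

Derivation:
post: x >= 5
stmt 4: x := y * y  -- replace 1 occurrence(s) of x with (y * y)
  => ( y * y ) >= 5
stmt 3: x := z * 1  -- replace 0 occurrence(s) of x with (z * 1)
  => ( y * y ) >= 5
stmt 2: z := y - z  -- replace 0 occurrence(s) of z with (y - z)
  => ( y * y ) >= 5
stmt 1: y := z + 2  -- replace 2 occurrence(s) of y with (z + 2)
  => ( ( z + 2 ) * ( z + 2 ) ) >= 5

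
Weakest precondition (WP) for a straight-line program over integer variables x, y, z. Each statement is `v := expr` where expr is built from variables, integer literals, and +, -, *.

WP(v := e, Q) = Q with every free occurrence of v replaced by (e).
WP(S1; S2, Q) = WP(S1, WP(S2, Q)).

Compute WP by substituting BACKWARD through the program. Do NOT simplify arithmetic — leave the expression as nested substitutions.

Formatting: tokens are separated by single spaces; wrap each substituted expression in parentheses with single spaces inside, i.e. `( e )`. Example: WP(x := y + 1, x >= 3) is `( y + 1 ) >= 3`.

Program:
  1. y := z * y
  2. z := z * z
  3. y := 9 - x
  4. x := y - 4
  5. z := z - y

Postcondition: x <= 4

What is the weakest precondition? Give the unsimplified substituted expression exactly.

Answer: ( ( 9 - x ) - 4 ) <= 4

Derivation:
post: x <= 4
stmt 5: z := z - y  -- replace 0 occurrence(s) of z with (z - y)
  => x <= 4
stmt 4: x := y - 4  -- replace 1 occurrence(s) of x with (y - 4)
  => ( y - 4 ) <= 4
stmt 3: y := 9 - x  -- replace 1 occurrence(s) of y with (9 - x)
  => ( ( 9 - x ) - 4 ) <= 4
stmt 2: z := z * z  -- replace 0 occurrence(s) of z with (z * z)
  => ( ( 9 - x ) - 4 ) <= 4
stmt 1: y := z * y  -- replace 0 occurrence(s) of y with (z * y)
  => ( ( 9 - x ) - 4 ) <= 4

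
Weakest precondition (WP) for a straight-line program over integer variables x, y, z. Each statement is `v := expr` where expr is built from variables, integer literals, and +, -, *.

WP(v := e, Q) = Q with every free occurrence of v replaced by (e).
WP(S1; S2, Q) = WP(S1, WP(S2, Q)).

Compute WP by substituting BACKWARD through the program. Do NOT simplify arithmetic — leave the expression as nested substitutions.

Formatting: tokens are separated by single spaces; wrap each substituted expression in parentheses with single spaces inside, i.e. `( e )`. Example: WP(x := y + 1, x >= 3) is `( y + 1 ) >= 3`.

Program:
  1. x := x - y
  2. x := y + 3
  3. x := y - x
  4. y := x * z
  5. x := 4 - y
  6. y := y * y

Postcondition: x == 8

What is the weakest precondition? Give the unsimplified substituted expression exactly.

post: x == 8
stmt 6: y := y * y  -- replace 0 occurrence(s) of y with (y * y)
  => x == 8
stmt 5: x := 4 - y  -- replace 1 occurrence(s) of x with (4 - y)
  => ( 4 - y ) == 8
stmt 4: y := x * z  -- replace 1 occurrence(s) of y with (x * z)
  => ( 4 - ( x * z ) ) == 8
stmt 3: x := y - x  -- replace 1 occurrence(s) of x with (y - x)
  => ( 4 - ( ( y - x ) * z ) ) == 8
stmt 2: x := y + 3  -- replace 1 occurrence(s) of x with (y + 3)
  => ( 4 - ( ( y - ( y + 3 ) ) * z ) ) == 8
stmt 1: x := x - y  -- replace 0 occurrence(s) of x with (x - y)
  => ( 4 - ( ( y - ( y + 3 ) ) * z ) ) == 8

Answer: ( 4 - ( ( y - ( y + 3 ) ) * z ) ) == 8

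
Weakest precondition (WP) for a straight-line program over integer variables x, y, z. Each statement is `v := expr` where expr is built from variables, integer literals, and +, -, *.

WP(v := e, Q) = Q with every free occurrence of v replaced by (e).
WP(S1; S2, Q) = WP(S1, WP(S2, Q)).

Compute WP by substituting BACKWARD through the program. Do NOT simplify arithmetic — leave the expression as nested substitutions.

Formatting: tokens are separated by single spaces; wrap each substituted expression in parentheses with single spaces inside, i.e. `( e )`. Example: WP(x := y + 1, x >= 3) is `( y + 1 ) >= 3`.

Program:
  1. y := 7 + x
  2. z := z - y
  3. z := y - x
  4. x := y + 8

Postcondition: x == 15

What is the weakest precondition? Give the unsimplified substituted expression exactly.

Answer: ( ( 7 + x ) + 8 ) == 15

Derivation:
post: x == 15
stmt 4: x := y + 8  -- replace 1 occurrence(s) of x with (y + 8)
  => ( y + 8 ) == 15
stmt 3: z := y - x  -- replace 0 occurrence(s) of z with (y - x)
  => ( y + 8 ) == 15
stmt 2: z := z - y  -- replace 0 occurrence(s) of z with (z - y)
  => ( y + 8 ) == 15
stmt 1: y := 7 + x  -- replace 1 occurrence(s) of y with (7 + x)
  => ( ( 7 + x ) + 8 ) == 15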